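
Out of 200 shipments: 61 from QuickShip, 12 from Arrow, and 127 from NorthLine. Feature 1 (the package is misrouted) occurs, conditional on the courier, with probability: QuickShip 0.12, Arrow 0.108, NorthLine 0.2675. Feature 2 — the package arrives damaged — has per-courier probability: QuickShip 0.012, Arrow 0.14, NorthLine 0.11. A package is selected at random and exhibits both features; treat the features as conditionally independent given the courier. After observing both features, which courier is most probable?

Prior × likelihood for each hypothesis:
  QuickShip: 0.305 × 0.12 × 0.012 = 0.0004392
  Arrow: 0.06 × 0.108 × 0.14 = 0.0009072
  NorthLine: 0.635 × 0.2675 × 0.11 = 0.018684875
Total = 0.020031275.
Largest term belongs to NorthLine, so NorthLine is most probable.

NorthLine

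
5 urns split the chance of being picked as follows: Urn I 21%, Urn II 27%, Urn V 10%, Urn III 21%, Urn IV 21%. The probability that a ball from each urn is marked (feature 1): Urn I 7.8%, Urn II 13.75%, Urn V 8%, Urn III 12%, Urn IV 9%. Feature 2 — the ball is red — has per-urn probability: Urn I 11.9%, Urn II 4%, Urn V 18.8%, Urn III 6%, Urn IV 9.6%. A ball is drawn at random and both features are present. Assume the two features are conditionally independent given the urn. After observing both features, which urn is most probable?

Urn I

By Bayes' rule, posterior ∝ prior × likelihood:
  Urn I: 0.21 × 0.078 × 0.119 = 0.00194922
  Urn II: 0.27 × 0.1375 × 0.04 = 0.001485
  Urn V: 0.1 × 0.08 × 0.188 = 0.001504
  Urn III: 0.21 × 0.12 × 0.06 = 0.001512
  Urn IV: 0.21 × 0.09 × 0.096 = 0.0018144
Normalizing constant = 0.00826462.
Largest term belongs to Urn I, so Urn I is most probable.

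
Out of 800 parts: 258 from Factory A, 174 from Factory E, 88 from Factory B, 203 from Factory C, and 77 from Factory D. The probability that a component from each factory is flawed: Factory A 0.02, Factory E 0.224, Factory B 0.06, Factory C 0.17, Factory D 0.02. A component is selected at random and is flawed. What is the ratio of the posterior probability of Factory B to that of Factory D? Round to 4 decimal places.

Unnormalized posteriors (prior × likelihood):
  Factory A: 0.3225 × 0.02 = 0.00645
  Factory E: 0.2175 × 0.224 = 0.04872
  Factory B: 0.11 × 0.06 = 0.0066
  Factory C: 0.25375 × 0.17 = 0.0431375
  Factory D: 0.09625 × 0.02 = 0.001925
Total = 0.1068325.
The ratio is 0.0066 / 0.001925 (the normalizer cancels) = 3.4286.

3.4286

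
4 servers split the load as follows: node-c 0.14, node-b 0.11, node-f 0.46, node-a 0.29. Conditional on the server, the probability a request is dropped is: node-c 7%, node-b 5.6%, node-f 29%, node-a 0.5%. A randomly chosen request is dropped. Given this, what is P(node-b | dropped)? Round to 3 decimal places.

Compute prior × likelihood for every hypothesis:
  node-c: 0.14 × 0.07 = 0.0098
  node-b: 0.11 × 0.056 = 0.00616
  node-f: 0.46 × 0.29 = 0.1334
  node-a: 0.29 × 0.005 = 0.00145
Normalizing constant = 0.15081.
P(node-b | evidence) = 0.00616 / 0.15081 ≈ 0.041.

0.041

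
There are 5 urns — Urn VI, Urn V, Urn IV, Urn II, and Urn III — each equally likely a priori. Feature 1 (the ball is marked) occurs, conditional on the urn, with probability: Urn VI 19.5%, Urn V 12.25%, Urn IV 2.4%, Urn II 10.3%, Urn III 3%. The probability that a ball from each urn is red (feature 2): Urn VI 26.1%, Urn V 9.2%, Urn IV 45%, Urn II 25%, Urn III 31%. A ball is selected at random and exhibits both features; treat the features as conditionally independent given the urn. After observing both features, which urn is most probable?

With a uniform prior (1/5 each), posterior ∝ likelihood:
  Urn VI: 0.195 × 0.261 = 0.050895
  Urn V: 0.1225 × 0.092 = 0.01127
  Urn IV: 0.024 × 0.45 = 0.0108
  Urn II: 0.103 × 0.25 = 0.02575
  Urn III: 0.03 × 0.31 = 0.0093
Normalizing constant = 0.108015.
Largest term belongs to Urn VI, so Urn VI is most probable.

Urn VI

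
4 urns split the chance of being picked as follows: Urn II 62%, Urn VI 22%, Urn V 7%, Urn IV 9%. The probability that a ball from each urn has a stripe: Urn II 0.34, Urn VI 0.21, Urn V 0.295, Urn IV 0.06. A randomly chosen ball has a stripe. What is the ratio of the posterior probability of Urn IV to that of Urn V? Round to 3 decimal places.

Prior × likelihood for each hypothesis:
  Urn II: 0.62 × 0.34 = 0.2108
  Urn VI: 0.22 × 0.21 = 0.0462
  Urn V: 0.07 × 0.295 = 0.02065
  Urn IV: 0.09 × 0.06 = 0.0054
Total = 0.28305.
The ratio is 0.0054 / 0.02065 (the normalizer cancels) = 0.262.

0.262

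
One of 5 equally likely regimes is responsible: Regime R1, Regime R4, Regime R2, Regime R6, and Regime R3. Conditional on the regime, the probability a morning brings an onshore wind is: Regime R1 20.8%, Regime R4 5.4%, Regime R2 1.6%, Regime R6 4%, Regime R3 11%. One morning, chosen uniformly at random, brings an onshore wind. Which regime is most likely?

Regime R1

Since the prior is uniform, the posterior is proportional to the likelihood:
  Regime R1: 0.208
  Regime R4: 0.054
  Regime R2: 0.016
  Regime R6: 0.04
  Regime R3: 0.11
Normalizing constant = 0.428.
Largest term belongs to Regime R1, so Regime R1 is most probable.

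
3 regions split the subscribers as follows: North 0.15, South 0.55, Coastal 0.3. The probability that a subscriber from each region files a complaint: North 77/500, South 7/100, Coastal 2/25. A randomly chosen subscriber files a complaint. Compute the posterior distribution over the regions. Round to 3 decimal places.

North 0.270, South 0.450, Coastal 0.280

Unnormalized posteriors (prior × likelihood):
  North: 0.15 × 0.154 = 0.0231
  South: 0.55 × 0.07 = 0.0385
  Coastal: 0.3 × 0.08 = 0.024
Sum = 0.0856.
P(North | complaint) = 0.0231/0.0856 ≈ 0.270
P(South | complaint) = 0.0385/0.0856 ≈ 0.450
P(Coastal | complaint) = 0.024/0.0856 ≈ 0.280
(Check: 0.270+0.450+0.280 = 1.000.)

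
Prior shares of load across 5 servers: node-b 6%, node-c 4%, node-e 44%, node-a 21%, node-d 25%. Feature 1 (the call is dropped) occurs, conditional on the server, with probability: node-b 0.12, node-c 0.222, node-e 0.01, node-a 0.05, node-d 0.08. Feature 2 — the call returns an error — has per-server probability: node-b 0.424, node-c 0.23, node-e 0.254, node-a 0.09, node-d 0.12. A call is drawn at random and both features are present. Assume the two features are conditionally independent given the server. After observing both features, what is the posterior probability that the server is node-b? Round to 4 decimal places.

By Bayes' rule, posterior ∝ prior × likelihood:
  node-b: 0.06 × 0.12 × 0.424 = 0.0030528
  node-c: 0.04 × 0.222 × 0.23 = 0.0020424
  node-e: 0.44 × 0.01 × 0.254 = 0.0011176
  node-a: 0.21 × 0.05 × 0.09 = 0.000945
  node-d: 0.25 × 0.08 × 0.12 = 0.0024
Total = 0.0095578.
P(node-b | evidence) = 0.0030528 / 0.0095578 ≈ 0.3194.

0.3194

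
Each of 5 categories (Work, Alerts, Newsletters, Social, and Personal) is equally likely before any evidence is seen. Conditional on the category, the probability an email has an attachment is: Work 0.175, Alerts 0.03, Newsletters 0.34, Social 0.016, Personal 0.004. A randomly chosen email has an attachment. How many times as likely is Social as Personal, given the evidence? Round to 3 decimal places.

With a uniform prior (1/5 each), posterior ∝ likelihood:
  Work: 0.175
  Alerts: 0.03
  Newsletters: 0.34
  Social: 0.016
  Personal: 0.004
Sum = 0.565.
The ratio is 0.016 / 0.004 (the normalizer cancels) = 4.000.

4.000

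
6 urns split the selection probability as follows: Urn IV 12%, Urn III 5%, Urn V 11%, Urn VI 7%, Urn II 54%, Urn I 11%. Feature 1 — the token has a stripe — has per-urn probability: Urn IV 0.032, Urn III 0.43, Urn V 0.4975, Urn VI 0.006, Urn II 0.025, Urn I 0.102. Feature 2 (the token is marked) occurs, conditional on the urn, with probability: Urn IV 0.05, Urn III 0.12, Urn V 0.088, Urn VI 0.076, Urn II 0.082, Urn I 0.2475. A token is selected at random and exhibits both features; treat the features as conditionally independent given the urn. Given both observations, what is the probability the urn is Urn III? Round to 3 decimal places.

0.224

Compute prior × likelihood for every hypothesis:
  Urn IV: 0.12 × 0.032 × 0.05 = 0.000192
  Urn III: 0.05 × 0.43 × 0.12 = 0.00258
  Urn V: 0.11 × 0.4975 × 0.088 = 0.0048158
  Urn VI: 0.07 × 0.006 × 0.076 = 0.00003192
  Urn II: 0.54 × 0.025 × 0.082 = 0.001107
  Urn I: 0.11 × 0.102 × 0.2475 = 0.00277695
Total = 0.01150367.
P(Urn III | evidence) = 0.00258 / 0.01150367 ≈ 0.224.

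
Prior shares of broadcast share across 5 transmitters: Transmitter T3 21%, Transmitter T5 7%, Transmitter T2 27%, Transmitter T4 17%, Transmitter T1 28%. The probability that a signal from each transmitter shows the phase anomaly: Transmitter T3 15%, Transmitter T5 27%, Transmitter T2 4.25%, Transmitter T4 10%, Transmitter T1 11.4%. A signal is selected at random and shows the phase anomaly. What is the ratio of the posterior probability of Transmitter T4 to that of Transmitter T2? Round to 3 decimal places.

1.481

Unnormalized posteriors (prior × likelihood):
  Transmitter T3: 0.21 × 0.15 = 0.0315
  Transmitter T5: 0.07 × 0.27 = 0.0189
  Transmitter T2: 0.27 × 0.0425 = 0.011475
  Transmitter T4: 0.17 × 0.1 = 0.017
  Transmitter T1: 0.28 × 0.114 = 0.03192
Total = 0.110795.
The ratio is 0.017 / 0.011475 (the normalizer cancels) = 1.481.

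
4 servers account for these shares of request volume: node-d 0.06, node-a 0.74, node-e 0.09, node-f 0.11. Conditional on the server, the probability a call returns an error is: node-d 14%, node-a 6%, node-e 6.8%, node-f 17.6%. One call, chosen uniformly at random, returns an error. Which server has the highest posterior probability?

Compute prior × likelihood for every hypothesis:
  node-d: 0.06 × 0.14 = 0.0084
  node-a: 0.74 × 0.06 = 0.0444
  node-e: 0.09 × 0.068 = 0.00612
  node-f: 0.11 × 0.176 = 0.01936
Normalizing constant = 0.07828.
Largest term belongs to node-a, so node-a is most probable.

node-a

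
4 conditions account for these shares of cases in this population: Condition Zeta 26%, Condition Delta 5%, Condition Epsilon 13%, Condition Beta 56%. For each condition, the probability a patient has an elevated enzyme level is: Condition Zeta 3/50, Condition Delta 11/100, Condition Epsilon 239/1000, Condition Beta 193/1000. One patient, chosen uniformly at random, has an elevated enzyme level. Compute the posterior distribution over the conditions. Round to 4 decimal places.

Condition Zeta 0.0973, Condition Delta 0.0343, Condition Epsilon 0.1939, Condition Beta 0.6744

Unnormalized posteriors (prior × likelihood):
  Condition Zeta: 0.26 × 0.06 = 0.0156
  Condition Delta: 0.05 × 0.11 = 0.0055
  Condition Epsilon: 0.13 × 0.239 = 0.03107
  Condition Beta: 0.56 × 0.193 = 0.10808
Total = 0.16025.
P(Condition Zeta | elevated) = 0.0156/0.16025 ≈ 0.0973
P(Condition Delta | elevated) = 0.0055/0.16025 ≈ 0.0343
P(Condition Epsilon | elevated) = 0.03107/0.16025 ≈ 0.1939
P(Condition Beta | elevated) = 0.10808/0.16025 ≈ 0.6744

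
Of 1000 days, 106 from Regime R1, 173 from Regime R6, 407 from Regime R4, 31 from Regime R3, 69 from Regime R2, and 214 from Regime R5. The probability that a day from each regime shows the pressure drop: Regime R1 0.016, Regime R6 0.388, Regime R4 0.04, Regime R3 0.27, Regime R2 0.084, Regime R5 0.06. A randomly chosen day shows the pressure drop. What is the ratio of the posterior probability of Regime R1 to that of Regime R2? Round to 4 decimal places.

0.2926

By Bayes' rule, posterior ∝ prior × likelihood:
  Regime R1: 0.106 × 0.016 = 0.001696
  Regime R6: 0.173 × 0.388 = 0.067124
  Regime R4: 0.407 × 0.04 = 0.01628
  Regime R3: 0.031 × 0.27 = 0.00837
  Regime R2: 0.069 × 0.084 = 0.005796
  Regime R5: 0.214 × 0.06 = 0.01284
Normalizing constant = 0.112106.
The ratio is 0.001696 / 0.005796 (the normalizer cancels) = 0.2926.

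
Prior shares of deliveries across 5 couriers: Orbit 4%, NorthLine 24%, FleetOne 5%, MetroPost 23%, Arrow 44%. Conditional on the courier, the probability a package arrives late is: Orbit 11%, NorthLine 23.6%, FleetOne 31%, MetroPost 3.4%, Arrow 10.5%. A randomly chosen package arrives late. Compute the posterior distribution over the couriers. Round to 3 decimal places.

Unnormalized posteriors (prior × likelihood):
  Orbit: 0.04 × 0.11 = 0.0044
  NorthLine: 0.24 × 0.236 = 0.05664
  FleetOne: 0.05 × 0.31 = 0.0155
  MetroPost: 0.23 × 0.034 = 0.00782
  Arrow: 0.44 × 0.105 = 0.0462
Normalizing constant = 0.13056.
P(Orbit | late) = 0.0044/0.13056 ≈ 0.034
P(NorthLine | late) = 0.05664/0.13056 ≈ 0.434
P(FleetOne | late) = 0.0155/0.13056 ≈ 0.119
P(MetroPost | late) = 0.00782/0.13056 ≈ 0.060
P(Arrow | late) = 0.0462/0.13056 ≈ 0.354
(Check: 0.034+0.434+0.119+0.060+0.354 = 1.001.)

Orbit 0.034, NorthLine 0.434, FleetOne 0.119, MetroPost 0.060, Arrow 0.354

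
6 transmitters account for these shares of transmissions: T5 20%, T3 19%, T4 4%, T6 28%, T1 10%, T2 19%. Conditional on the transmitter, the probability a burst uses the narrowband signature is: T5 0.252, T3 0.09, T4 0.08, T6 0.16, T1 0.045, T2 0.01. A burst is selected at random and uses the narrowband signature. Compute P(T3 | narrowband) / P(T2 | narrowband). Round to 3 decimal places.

9.000

Compute prior × likelihood for every hypothesis:
  T5: 0.2 × 0.252 = 0.0504
  T3: 0.19 × 0.09 = 0.0171
  T4: 0.04 × 0.08 = 0.0032
  T6: 0.28 × 0.16 = 0.0448
  T1: 0.1 × 0.045 = 0.0045
  T2: 0.19 × 0.01 = 0.0019
Normalizing constant = 0.1219.
The ratio is 0.0171 / 0.0019 (the normalizer cancels) = 9.000.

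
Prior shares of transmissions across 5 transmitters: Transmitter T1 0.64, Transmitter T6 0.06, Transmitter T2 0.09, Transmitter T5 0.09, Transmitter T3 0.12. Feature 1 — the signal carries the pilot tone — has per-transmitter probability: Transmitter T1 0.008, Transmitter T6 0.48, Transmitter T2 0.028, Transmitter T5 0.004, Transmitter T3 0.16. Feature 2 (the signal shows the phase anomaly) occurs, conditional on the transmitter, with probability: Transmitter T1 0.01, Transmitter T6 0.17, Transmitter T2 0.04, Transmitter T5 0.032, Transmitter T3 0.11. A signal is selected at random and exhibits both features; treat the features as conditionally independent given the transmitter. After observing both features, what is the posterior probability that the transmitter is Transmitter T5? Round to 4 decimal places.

0.0016

Compute prior × likelihood for every hypothesis:
  Transmitter T1: 0.64 × 0.008 × 0.01 = 0.0000512
  Transmitter T6: 0.06 × 0.48 × 0.17 = 0.004896
  Transmitter T2: 0.09 × 0.028 × 0.04 = 0.0001008
  Transmitter T5: 0.09 × 0.004 × 0.032 = 0.00001152
  Transmitter T3: 0.12 × 0.16 × 0.11 = 0.002112
Normalizing constant = 0.00717152.
P(Transmitter T5 | evidence) = 0.00001152 / 0.00717152 ≈ 0.0016.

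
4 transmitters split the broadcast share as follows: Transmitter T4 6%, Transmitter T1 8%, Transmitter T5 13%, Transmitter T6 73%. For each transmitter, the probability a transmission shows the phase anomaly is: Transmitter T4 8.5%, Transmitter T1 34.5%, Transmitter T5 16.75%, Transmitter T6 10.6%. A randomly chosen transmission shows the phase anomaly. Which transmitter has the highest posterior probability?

Unnormalized posteriors (prior × likelihood):
  Transmitter T4: 0.06 × 0.085 = 0.0051
  Transmitter T1: 0.08 × 0.345 = 0.0276
  Transmitter T5: 0.13 × 0.1675 = 0.021775
  Transmitter T6: 0.73 × 0.106 = 0.07738
Total = 0.131855.
Largest term belongs to Transmitter T6, so Transmitter T6 is most probable.

Transmitter T6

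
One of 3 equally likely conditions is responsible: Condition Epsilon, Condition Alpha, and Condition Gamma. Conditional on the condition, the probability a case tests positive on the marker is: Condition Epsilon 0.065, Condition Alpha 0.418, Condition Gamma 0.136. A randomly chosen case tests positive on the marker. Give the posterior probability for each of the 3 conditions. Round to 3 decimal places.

Condition Epsilon 0.105, Condition Alpha 0.675, Condition Gamma 0.220

With a uniform prior (1/3 each), posterior ∝ likelihood:
  Condition Epsilon: 0.065
  Condition Alpha: 0.418
  Condition Gamma: 0.136
Total = 0.619.
P(Condition Epsilon | marker-positive) = 0.065/0.619 ≈ 0.105
P(Condition Alpha | marker-positive) = 0.418/0.619 ≈ 0.675
P(Condition Gamma | marker-positive) = 0.136/0.619 ≈ 0.220
(Check: 0.105+0.675+0.220 = 1.000.)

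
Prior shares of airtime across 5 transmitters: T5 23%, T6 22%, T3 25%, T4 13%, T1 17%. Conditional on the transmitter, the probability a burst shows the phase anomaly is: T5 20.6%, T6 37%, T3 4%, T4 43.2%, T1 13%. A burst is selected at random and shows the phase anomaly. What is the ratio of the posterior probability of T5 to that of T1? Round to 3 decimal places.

2.144

By Bayes' rule, posterior ∝ prior × likelihood:
  T5: 0.23 × 0.206 = 0.04738
  T6: 0.22 × 0.37 = 0.0814
  T3: 0.25 × 0.04 = 0.01
  T4: 0.13 × 0.432 = 0.05616
  T1: 0.17 × 0.13 = 0.0221
Total = 0.21704.
The ratio is 0.04738 / 0.0221 (the normalizer cancels) = 2.144.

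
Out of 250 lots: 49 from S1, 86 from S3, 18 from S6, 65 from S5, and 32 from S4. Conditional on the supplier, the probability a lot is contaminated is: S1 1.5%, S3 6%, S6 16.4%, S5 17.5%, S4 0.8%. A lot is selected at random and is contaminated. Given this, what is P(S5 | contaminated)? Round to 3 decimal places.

Prior × likelihood for each hypothesis:
  S1: 0.196 × 0.015 = 0.00294
  S3: 0.344 × 0.06 = 0.02064
  S6: 0.072 × 0.164 = 0.011808
  S5: 0.26 × 0.175 = 0.0455
  S4: 0.128 × 0.008 = 0.001024
Sum = 0.081912.
P(S5 | evidence) = 0.0455 / 0.081912 ≈ 0.555.

0.555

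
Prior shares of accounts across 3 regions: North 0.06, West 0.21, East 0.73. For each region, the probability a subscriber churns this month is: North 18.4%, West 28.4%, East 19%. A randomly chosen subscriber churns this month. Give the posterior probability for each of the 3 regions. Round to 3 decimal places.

North 0.053, West 0.285, East 0.662

Prior × likelihood for each hypothesis:
  North: 0.06 × 0.184 = 0.01104
  West: 0.21 × 0.284 = 0.05964
  East: 0.73 × 0.19 = 0.1387
Total = 0.20938.
P(North | churn) = 0.01104/0.20938 ≈ 0.053
P(West | churn) = 0.05964/0.20938 ≈ 0.285
P(East | churn) = 0.1387/0.20938 ≈ 0.662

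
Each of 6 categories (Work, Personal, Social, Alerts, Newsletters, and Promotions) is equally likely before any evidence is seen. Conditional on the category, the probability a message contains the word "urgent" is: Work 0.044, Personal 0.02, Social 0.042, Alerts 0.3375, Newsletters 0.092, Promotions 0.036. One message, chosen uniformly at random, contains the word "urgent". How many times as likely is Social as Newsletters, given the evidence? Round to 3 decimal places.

With a uniform prior (1/6 each), posterior ∝ likelihood:
  Work: 0.044
  Personal: 0.02
  Social: 0.042
  Alerts: 0.3375
  Newsletters: 0.092
  Promotions: 0.036
Total = 0.5715.
The ratio is 0.042 / 0.092 (the normalizer cancels) = 0.457.

0.457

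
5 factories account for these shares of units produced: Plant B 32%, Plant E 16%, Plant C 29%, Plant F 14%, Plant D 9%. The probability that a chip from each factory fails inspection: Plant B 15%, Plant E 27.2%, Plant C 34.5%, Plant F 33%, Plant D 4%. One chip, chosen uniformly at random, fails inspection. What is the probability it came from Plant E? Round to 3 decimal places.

0.180

Prior × likelihood for each hypothesis:
  Plant B: 0.32 × 0.15 = 0.048
  Plant E: 0.16 × 0.272 = 0.04352
  Plant C: 0.29 × 0.345 = 0.10005
  Plant F: 0.14 × 0.33 = 0.0462
  Plant D: 0.09 × 0.04 = 0.0036
Total = 0.24137.
P(Plant E | evidence) = 0.04352 / 0.24137 ≈ 0.180.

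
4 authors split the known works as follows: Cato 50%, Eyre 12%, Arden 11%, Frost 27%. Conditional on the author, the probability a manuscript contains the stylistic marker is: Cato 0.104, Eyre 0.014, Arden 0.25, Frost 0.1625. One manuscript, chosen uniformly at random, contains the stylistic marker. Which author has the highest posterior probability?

Unnormalized posteriors (prior × likelihood):
  Cato: 0.5 × 0.104 = 0.052
  Eyre: 0.12 × 0.014 = 0.00168
  Arden: 0.11 × 0.25 = 0.0275
  Frost: 0.27 × 0.1625 = 0.043875
Total = 0.125055.
Largest term belongs to Cato, so Cato is most probable.

Cato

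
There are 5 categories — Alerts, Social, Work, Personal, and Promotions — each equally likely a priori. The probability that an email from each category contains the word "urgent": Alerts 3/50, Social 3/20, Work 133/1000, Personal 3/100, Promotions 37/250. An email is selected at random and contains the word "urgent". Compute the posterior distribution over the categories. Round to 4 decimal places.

Alerts 0.1152, Social 0.2879, Work 0.2553, Personal 0.0576, Promotions 0.2841

Since the prior is uniform, the posterior is proportional to the likelihood:
  Alerts: 0.06
  Social: 0.15
  Work: 0.133
  Personal: 0.03
  Promotions: 0.148
Normalizing constant = 0.521.
P(Alerts | urgent-flag) = 0.06/0.521 ≈ 0.1152
P(Social | urgent-flag) = 0.15/0.521 ≈ 0.2879
P(Work | urgent-flag) = 0.133/0.521 ≈ 0.2553
P(Personal | urgent-flag) = 0.03/0.521 ≈ 0.0576
P(Promotions | urgent-flag) = 0.148/0.521 ≈ 0.2841
(Check: 0.1152+0.2879+0.2553+0.0576+0.2841 = 1.0001.)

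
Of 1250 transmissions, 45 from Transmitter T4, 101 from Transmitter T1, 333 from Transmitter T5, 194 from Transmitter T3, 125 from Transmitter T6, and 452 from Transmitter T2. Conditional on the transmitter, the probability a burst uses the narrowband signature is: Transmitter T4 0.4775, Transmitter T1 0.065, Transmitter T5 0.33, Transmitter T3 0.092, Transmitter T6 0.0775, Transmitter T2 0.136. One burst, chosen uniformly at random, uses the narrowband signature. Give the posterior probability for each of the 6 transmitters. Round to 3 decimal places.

Prior × likelihood for each hypothesis:
  Transmitter T4: 0.036 × 0.4775 = 0.01719
  Transmitter T1: 0.0808 × 0.065 = 0.005252
  Transmitter T5: 0.2664 × 0.33 = 0.087912
  Transmitter T3: 0.1552 × 0.092 = 0.0142784
  Transmitter T6: 0.1 × 0.0775 = 0.00775
  Transmitter T2: 0.3616 × 0.136 = 0.0491776
Sum = 0.18156.
P(Transmitter T4 | narrowband) = 0.01719/0.18156 ≈ 0.095
P(Transmitter T1 | narrowband) = 0.005252/0.18156 ≈ 0.029
P(Transmitter T5 | narrowband) = 0.087912/0.18156 ≈ 0.484
P(Transmitter T3 | narrowband) = 0.0142784/0.18156 ≈ 0.079
P(Transmitter T6 | narrowband) = 0.00775/0.18156 ≈ 0.043
P(Transmitter T2 | narrowband) = 0.0491776/0.18156 ≈ 0.271

Transmitter T4 0.095, Transmitter T1 0.029, Transmitter T5 0.484, Transmitter T3 0.079, Transmitter T6 0.043, Transmitter T2 0.271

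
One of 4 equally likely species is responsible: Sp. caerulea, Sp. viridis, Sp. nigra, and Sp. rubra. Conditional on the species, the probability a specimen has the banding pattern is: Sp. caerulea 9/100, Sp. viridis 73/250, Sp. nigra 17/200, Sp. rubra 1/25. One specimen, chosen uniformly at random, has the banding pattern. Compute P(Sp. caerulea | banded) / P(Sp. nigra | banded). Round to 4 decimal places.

1.0588

Since the prior is uniform, the posterior is proportional to the likelihood:
  Sp. caerulea: 0.09
  Sp. viridis: 0.292
  Sp. nigra: 0.085
  Sp. rubra: 0.04
Sum = 0.507.
The ratio is 0.09 / 0.085 (the normalizer cancels) = 1.0588.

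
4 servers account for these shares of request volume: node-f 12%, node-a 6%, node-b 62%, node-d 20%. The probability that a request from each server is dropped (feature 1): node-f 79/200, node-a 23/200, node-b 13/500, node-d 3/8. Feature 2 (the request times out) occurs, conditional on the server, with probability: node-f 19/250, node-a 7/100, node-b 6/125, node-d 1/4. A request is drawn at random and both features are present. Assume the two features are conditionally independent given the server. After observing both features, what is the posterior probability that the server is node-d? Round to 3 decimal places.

0.794

Compute prior × likelihood for every hypothesis:
  node-f: 0.12 × 0.395 × 0.076 = 0.0036024
  node-a: 0.06 × 0.115 × 0.07 = 0.000483
  node-b: 0.62 × 0.026 × 0.048 = 0.00077376
  node-d: 0.2 × 0.375 × 0.25 = 0.01875
Normalizing constant = 0.02360916.
P(node-d | evidence) = 0.01875 / 0.02360916 ≈ 0.794.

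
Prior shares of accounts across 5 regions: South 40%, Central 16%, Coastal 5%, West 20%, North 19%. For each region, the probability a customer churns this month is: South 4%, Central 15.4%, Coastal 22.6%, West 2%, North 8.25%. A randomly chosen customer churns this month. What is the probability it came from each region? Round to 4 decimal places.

Unnormalized posteriors (prior × likelihood):
  South: 0.4 × 0.04 = 0.016
  Central: 0.16 × 0.154 = 0.02464
  Coastal: 0.05 × 0.226 = 0.0113
  West: 0.2 × 0.02 = 0.004
  North: 0.19 × 0.0825 = 0.015675
Normalizing constant = 0.071615.
P(South | churn) = 0.016/0.071615 ≈ 0.2234
P(Central | churn) = 0.02464/0.071615 ≈ 0.3441
P(Coastal | churn) = 0.0113/0.071615 ≈ 0.1578
P(West | churn) = 0.004/0.071615 ≈ 0.0559
P(North | churn) = 0.015675/0.071615 ≈ 0.2189

South 0.2234, Central 0.3441, Coastal 0.1578, West 0.0559, North 0.2189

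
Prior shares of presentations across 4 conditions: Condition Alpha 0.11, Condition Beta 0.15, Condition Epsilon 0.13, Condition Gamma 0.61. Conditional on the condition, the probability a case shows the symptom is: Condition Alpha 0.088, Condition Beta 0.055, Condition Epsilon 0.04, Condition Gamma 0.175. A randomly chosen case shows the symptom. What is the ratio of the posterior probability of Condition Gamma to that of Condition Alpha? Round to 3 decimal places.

11.028

By Bayes' rule, posterior ∝ prior × likelihood:
  Condition Alpha: 0.11 × 0.088 = 0.00968
  Condition Beta: 0.15 × 0.055 = 0.00825
  Condition Epsilon: 0.13 × 0.04 = 0.0052
  Condition Gamma: 0.61 × 0.175 = 0.10675
Normalizing constant = 0.12988.
The ratio is 0.10675 / 0.00968 (the normalizer cancels) = 11.028.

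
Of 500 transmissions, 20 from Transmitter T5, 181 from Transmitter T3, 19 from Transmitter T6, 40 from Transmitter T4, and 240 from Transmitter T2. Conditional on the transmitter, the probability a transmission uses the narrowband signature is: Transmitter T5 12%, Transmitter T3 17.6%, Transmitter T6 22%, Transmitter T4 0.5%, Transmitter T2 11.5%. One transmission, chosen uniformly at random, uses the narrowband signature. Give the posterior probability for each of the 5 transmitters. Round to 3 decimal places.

Transmitter T5 0.036, Transmitter T3 0.481, Transmitter T6 0.063, Transmitter T4 0.003, Transmitter T2 0.417

Compute prior × likelihood for every hypothesis:
  Transmitter T5: 0.04 × 0.12 = 0.0048
  Transmitter T3: 0.362 × 0.176 = 0.063712
  Transmitter T6: 0.038 × 0.22 = 0.00836
  Transmitter T4: 0.08 × 0.005 = 0.0004
  Transmitter T2: 0.48 × 0.115 = 0.0552
Normalizing constant = 0.132472.
P(Transmitter T5 | narrowband) = 0.0048/0.132472 ≈ 0.036
P(Transmitter T3 | narrowband) = 0.063712/0.132472 ≈ 0.481
P(Transmitter T6 | narrowband) = 0.00836/0.132472 ≈ 0.063
P(Transmitter T4 | narrowband) = 0.0004/0.132472 ≈ 0.003
P(Transmitter T2 | narrowband) = 0.0552/0.132472 ≈ 0.417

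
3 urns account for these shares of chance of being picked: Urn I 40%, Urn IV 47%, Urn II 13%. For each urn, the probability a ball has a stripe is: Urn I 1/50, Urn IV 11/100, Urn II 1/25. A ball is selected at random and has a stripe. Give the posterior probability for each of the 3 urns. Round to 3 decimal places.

Urn I 0.123, Urn IV 0.797, Urn II 0.080

Prior × likelihood for each hypothesis:
  Urn I: 0.4 × 0.02 = 0.008
  Urn IV: 0.47 × 0.11 = 0.0517
  Urn II: 0.13 × 0.04 = 0.0052
Total = 0.0649.
P(Urn I | striped) = 0.008/0.0649 ≈ 0.123
P(Urn IV | striped) = 0.0517/0.0649 ≈ 0.797
P(Urn II | striped) = 0.0052/0.0649 ≈ 0.080
(Check: 0.123+0.797+0.080 = 1.000.)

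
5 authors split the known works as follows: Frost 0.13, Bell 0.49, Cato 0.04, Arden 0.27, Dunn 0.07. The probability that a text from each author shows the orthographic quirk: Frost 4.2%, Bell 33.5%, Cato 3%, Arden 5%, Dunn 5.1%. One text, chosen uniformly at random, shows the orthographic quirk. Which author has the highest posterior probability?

Compute prior × likelihood for every hypothesis:
  Frost: 0.13 × 0.042 = 0.00546
  Bell: 0.49 × 0.335 = 0.16415
  Cato: 0.04 × 0.03 = 0.0012
  Arden: 0.27 × 0.05 = 0.0135
  Dunn: 0.07 × 0.051 = 0.00357
Total = 0.18788.
Largest term belongs to Bell, so Bell is most probable.

Bell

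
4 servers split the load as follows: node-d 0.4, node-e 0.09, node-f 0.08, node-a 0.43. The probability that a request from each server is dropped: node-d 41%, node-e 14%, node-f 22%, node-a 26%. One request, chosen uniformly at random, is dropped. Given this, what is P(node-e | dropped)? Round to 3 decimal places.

0.041

Prior × likelihood for each hypothesis:
  node-d: 0.4 × 0.41 = 0.164
  node-e: 0.09 × 0.14 = 0.0126
  node-f: 0.08 × 0.22 = 0.0176
  node-a: 0.43 × 0.26 = 0.1118
Total = 0.306.
P(node-e | evidence) = 0.0126 / 0.306 ≈ 0.041.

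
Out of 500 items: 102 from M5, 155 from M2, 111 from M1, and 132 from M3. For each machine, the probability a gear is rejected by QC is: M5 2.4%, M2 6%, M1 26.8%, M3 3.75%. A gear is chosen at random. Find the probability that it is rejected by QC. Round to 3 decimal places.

Prior × likelihood for each hypothesis:
  M5: 0.204 × 0.024 = 0.004896
  M2: 0.31 × 0.06 = 0.0186
  M1: 0.222 × 0.268 = 0.059496
  M3: 0.264 × 0.0375 = 0.0099
P(rejected) = 0.004896 + 0.0186 + 0.059496 + 0.0099 = 0.092892 → 0.093.

0.093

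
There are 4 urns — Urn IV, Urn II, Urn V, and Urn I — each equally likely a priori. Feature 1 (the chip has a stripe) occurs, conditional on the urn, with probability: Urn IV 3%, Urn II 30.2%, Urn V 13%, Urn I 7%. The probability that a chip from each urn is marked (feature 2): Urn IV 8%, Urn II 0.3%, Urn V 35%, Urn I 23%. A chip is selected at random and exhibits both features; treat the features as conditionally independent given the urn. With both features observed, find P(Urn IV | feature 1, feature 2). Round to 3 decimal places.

0.037

With a uniform prior (1/4 each), posterior ∝ likelihood:
  Urn IV: 0.03 × 0.08 = 0.0024
  Urn II: 0.302 × 0.003 = 0.000906
  Urn V: 0.13 × 0.35 = 0.0455
  Urn I: 0.07 × 0.23 = 0.0161
Normalizing constant = 0.064906.
P(Urn IV | evidence) = 0.0024 / 0.064906 ≈ 0.037.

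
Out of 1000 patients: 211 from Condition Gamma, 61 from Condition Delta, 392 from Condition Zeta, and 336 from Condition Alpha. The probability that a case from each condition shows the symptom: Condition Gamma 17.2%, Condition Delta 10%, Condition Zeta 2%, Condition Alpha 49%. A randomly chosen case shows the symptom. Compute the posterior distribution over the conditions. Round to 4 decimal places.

By Bayes' rule, posterior ∝ prior × likelihood:
  Condition Gamma: 0.211 × 0.172 = 0.036292
  Condition Delta: 0.061 × 0.1 = 0.0061
  Condition Zeta: 0.392 × 0.02 = 0.00784
  Condition Alpha: 0.336 × 0.49 = 0.16464
Total = 0.214872.
P(Condition Gamma | symptomatic) = 0.036292/0.214872 ≈ 0.1689
P(Condition Delta | symptomatic) = 0.0061/0.214872 ≈ 0.0284
P(Condition Zeta | symptomatic) = 0.00784/0.214872 ≈ 0.0365
P(Condition Alpha | symptomatic) = 0.16464/0.214872 ≈ 0.7662

Condition Gamma 0.1689, Condition Delta 0.0284, Condition Zeta 0.0365, Condition Alpha 0.7662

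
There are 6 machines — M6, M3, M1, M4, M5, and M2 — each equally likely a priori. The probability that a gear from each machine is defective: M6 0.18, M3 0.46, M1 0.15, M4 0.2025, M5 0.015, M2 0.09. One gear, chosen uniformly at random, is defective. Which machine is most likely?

M3

With a uniform prior (1/6 each), posterior ∝ likelihood:
  M6: 0.18
  M3: 0.46
  M1: 0.15
  M4: 0.2025
  M5: 0.015
  M2: 0.09
Total = 1.0975.
Largest term belongs to M3, so M3 is most probable.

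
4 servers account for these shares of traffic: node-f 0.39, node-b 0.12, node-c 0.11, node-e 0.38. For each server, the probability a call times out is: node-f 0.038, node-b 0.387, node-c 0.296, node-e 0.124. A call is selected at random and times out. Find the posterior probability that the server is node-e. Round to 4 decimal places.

Unnormalized posteriors (prior × likelihood):
  node-f: 0.39 × 0.038 = 0.01482
  node-b: 0.12 × 0.387 = 0.04644
  node-c: 0.11 × 0.296 = 0.03256
  node-e: 0.38 × 0.124 = 0.04712
Total = 0.14094.
P(node-e | evidence) = 0.04712 / 0.14094 ≈ 0.3343.

0.3343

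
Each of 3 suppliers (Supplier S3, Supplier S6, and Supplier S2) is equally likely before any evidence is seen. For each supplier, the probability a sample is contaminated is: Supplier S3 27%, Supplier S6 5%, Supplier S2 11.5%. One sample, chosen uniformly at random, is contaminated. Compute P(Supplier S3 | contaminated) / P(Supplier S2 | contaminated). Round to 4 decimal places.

2.3478

Since the prior is uniform, the posterior is proportional to the likelihood:
  Supplier S3: 0.27
  Supplier S6: 0.05
  Supplier S2: 0.115
Sum = 0.435.
The ratio is 0.27 / 0.115 (the normalizer cancels) = 2.3478.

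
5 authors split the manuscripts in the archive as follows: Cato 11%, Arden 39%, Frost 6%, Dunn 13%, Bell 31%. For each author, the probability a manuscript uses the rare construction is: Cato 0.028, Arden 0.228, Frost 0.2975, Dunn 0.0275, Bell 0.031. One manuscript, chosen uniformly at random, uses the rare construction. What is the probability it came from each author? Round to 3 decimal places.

Cato 0.025, Arden 0.723, Frost 0.145, Dunn 0.029, Bell 0.078

By Bayes' rule, posterior ∝ prior × likelihood:
  Cato: 0.11 × 0.028 = 0.00308
  Arden: 0.39 × 0.228 = 0.08892
  Frost: 0.06 × 0.2975 = 0.01785
  Dunn: 0.13 × 0.0275 = 0.003575
  Bell: 0.31 × 0.031 = 0.00961
Normalizing constant = 0.123035.
P(Cato | rare-form) = 0.00308/0.123035 ≈ 0.025
P(Arden | rare-form) = 0.08892/0.123035 ≈ 0.723
P(Frost | rare-form) = 0.01785/0.123035 ≈ 0.145
P(Dunn | rare-form) = 0.003575/0.123035 ≈ 0.029
P(Bell | rare-form) = 0.00961/0.123035 ≈ 0.078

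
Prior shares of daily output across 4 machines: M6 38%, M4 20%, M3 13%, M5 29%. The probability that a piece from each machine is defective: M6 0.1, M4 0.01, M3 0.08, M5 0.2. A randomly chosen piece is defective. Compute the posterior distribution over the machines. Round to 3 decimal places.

M6 0.351, M4 0.018, M3 0.096, M5 0.535

Unnormalized posteriors (prior × likelihood):
  M6: 0.38 × 0.1 = 0.038
  M4: 0.2 × 0.01 = 0.002
  M3: 0.13 × 0.08 = 0.0104
  M5: 0.29 × 0.2 = 0.058
Normalizing constant = 0.1084.
P(M6 | defective) = 0.038/0.1084 ≈ 0.351
P(M4 | defective) = 0.002/0.1084 ≈ 0.018
P(M3 | defective) = 0.0104/0.1084 ≈ 0.096
P(M5 | defective) = 0.058/0.1084 ≈ 0.535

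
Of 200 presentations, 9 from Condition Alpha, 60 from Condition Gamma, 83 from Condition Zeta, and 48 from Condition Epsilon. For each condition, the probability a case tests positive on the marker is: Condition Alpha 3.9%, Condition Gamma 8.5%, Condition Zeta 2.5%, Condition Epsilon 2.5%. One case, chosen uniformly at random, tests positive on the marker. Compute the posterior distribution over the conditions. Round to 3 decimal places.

Unnormalized posteriors (prior × likelihood):
  Condition Alpha: 0.045 × 0.039 = 0.001755
  Condition Gamma: 0.3 × 0.085 = 0.0255
  Condition Zeta: 0.415 × 0.025 = 0.010375
  Condition Epsilon: 0.24 × 0.025 = 0.006
Total = 0.04363.
P(Condition Alpha | marker-positive) = 0.001755/0.04363 ≈ 0.040
P(Condition Gamma | marker-positive) = 0.0255/0.04363 ≈ 0.584
P(Condition Zeta | marker-positive) = 0.010375/0.04363 ≈ 0.238
P(Condition Epsilon | marker-positive) = 0.006/0.04363 ≈ 0.138

Condition Alpha 0.040, Condition Gamma 0.584, Condition Zeta 0.238, Condition Epsilon 0.138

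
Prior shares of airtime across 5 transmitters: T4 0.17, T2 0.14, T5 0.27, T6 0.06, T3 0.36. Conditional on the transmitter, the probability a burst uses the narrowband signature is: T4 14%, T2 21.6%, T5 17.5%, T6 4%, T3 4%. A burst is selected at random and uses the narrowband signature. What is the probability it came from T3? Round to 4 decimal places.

0.1219

By Bayes' rule, posterior ∝ prior × likelihood:
  T4: 0.17 × 0.14 = 0.0238
  T2: 0.14 × 0.216 = 0.03024
  T5: 0.27 × 0.175 = 0.04725
  T6: 0.06 × 0.04 = 0.0024
  T3: 0.36 × 0.04 = 0.0144
Normalizing constant = 0.11809.
P(T3 | evidence) = 0.0144 / 0.11809 ≈ 0.1219.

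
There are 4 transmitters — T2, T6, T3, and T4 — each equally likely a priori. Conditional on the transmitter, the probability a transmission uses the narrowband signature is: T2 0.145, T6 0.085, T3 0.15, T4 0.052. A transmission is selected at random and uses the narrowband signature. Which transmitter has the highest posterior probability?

T3

Since the prior is uniform, the posterior is proportional to the likelihood:
  T2: 0.145
  T6: 0.085
  T3: 0.15
  T4: 0.052
Total = 0.432.
Largest term belongs to T3, so T3 is most probable.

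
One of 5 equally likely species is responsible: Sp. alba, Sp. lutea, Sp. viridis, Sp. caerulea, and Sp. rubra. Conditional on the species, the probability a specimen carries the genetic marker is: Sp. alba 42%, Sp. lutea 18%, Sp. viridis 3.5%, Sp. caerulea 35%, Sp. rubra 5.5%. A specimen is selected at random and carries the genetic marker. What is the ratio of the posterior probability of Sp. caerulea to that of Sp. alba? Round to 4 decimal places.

0.8333

Since the prior is uniform, the posterior is proportional to the likelihood:
  Sp. alba: 0.42
  Sp. lutea: 0.18
  Sp. viridis: 0.035
  Sp. caerulea: 0.35
  Sp. rubra: 0.055
Sum = 1.04.
The ratio is 0.35 / 0.42 (the normalizer cancels) = 0.8333.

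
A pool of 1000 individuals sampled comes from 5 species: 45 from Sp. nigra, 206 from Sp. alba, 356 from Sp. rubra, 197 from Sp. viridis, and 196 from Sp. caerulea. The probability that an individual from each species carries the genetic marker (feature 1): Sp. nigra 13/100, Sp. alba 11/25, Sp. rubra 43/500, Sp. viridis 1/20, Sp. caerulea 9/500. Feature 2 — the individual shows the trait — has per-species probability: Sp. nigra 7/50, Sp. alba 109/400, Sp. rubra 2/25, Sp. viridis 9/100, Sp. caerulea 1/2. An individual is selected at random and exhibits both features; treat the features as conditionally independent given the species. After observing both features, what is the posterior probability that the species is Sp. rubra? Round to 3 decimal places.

By Bayes' rule, posterior ∝ prior × likelihood:
  Sp. nigra: 0.045 × 0.13 × 0.14 = 0.000819
  Sp. alba: 0.206 × 0.44 × 0.2725 = 0.0246994
  Sp. rubra: 0.356 × 0.086 × 0.08 = 0.00244928
  Sp. viridis: 0.197 × 0.05 × 0.09 = 0.0008865
  Sp. caerulea: 0.196 × 0.018 × 0.5 = 0.001764
Total = 0.03061818.
P(Sp. rubra | evidence) = 0.00244928 / 0.03061818 ≈ 0.080.

0.080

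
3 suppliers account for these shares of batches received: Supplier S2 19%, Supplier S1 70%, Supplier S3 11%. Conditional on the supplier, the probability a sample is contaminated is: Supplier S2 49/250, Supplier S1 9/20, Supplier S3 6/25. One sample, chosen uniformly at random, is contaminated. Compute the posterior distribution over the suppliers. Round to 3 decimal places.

By Bayes' rule, posterior ∝ prior × likelihood:
  Supplier S2: 0.19 × 0.196 = 0.03724
  Supplier S1: 0.7 × 0.45 = 0.315
  Supplier S3: 0.11 × 0.24 = 0.0264
Total = 0.37864.
P(Supplier S2 | contaminated) = 0.03724/0.37864 ≈ 0.098
P(Supplier S1 | contaminated) = 0.315/0.37864 ≈ 0.832
P(Supplier S3 | contaminated) = 0.0264/0.37864 ≈ 0.070
(Check: 0.098+0.832+0.070 = 1.000.)

Supplier S2 0.098, Supplier S1 0.832, Supplier S3 0.070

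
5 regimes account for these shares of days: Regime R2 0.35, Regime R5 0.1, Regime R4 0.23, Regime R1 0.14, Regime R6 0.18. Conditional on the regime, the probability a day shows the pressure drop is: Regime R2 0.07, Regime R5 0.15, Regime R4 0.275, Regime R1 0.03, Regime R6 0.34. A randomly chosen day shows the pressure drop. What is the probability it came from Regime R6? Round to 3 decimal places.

0.364

Unnormalized posteriors (prior × likelihood):
  Regime R2: 0.35 × 0.07 = 0.0245
  Regime R5: 0.1 × 0.15 = 0.015
  Regime R4: 0.23 × 0.275 = 0.06325
  Regime R1: 0.14 × 0.03 = 0.0042
  Regime R6: 0.18 × 0.34 = 0.0612
Total = 0.16815.
P(Regime R6 | evidence) = 0.0612 / 0.16815 ≈ 0.364.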